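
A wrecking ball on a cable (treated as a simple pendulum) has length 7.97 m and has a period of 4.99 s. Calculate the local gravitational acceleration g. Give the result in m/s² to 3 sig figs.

From T = 2π√(L/g), g = 4π²L/T² = 4π² × 7.97/4.990² = 12.6 m/s².

12.6 m/s²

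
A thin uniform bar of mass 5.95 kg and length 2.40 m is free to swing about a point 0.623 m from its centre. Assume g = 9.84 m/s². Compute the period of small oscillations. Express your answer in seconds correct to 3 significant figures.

For a physical pendulum T = 2π√(I/(mgd)), with d = 0.6230 m from pivot to centre of mass.
I_cm = mL²/12 = 5.95 × 2.40²/12 = 2.856 kg·m²; I = I_cm + md² = 2.856 + 5.95 × 0.6230² = 5.165 kg·m².
T = 2π√(5.165/(5.95 × 9.84 × 0.6230)) = 2.36 s.

2.36 s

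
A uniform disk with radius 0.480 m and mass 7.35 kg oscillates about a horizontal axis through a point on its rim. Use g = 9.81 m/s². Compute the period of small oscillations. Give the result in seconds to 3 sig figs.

I_cm = ½mr² = 0.8467 kg·m². The pivot is at distance d = 0.480 m from the centre of mass.
By the parallel-axis theorem, I = I_cm + md² = 0.8467 + 1.693 = 2.540 kg·m².
T = 2π√(I/(mgd)) = 2π√(2.540/(7.35 × 9.81 × 0.480)) = 1.70 s.

1.70 s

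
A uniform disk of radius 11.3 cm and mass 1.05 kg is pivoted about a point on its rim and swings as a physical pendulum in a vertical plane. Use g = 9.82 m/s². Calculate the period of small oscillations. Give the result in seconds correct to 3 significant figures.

I_cm = ½mr² = 0.006704 kg·m². The pivot is at distance d = 0.113 m from the centre of mass.
By the parallel-axis theorem, I = I_cm + md² = 0.006704 + 0.01341 = 0.02011 kg·m².
T = 2π√(I/(mgd)) = 2π√(0.02011/(1.05 × 9.82 × 0.113)) = 0.825 s.

0.825 s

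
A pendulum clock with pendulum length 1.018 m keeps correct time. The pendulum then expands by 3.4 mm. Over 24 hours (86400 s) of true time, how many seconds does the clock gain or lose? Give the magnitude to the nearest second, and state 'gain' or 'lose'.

lose 144 s

T ∝ √L, so T'/T = √(1.02140/1.018) = 1.00167.
In 86400 s of true time the clock registers 86400/1.00167 = 86256.1 s, so it loses 144 s.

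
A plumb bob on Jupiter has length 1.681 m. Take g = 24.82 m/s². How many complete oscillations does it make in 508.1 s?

T = 2π√(L/g) = 2π√(1.681/24.82) = 1.6352 s.
Number of complete oscillations = ⌊508.1/1.6352⌋ = ⌊310.73⌋ = 310.

310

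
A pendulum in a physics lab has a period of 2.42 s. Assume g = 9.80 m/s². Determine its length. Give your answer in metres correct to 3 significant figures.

1.45 m

From T = 2π√(L/g), L = gT²/(4π²) = 9.80 × 2.420²/(4π²) = 1.45 m.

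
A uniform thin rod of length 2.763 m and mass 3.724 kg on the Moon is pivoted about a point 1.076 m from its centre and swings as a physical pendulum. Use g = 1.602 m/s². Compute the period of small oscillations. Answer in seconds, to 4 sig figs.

For a physical pendulum T = 2π√(I/(mgd)), with d = 1.0760 m from pivot to centre of mass.
I_cm = mL²/12 = 3.724 × 2.763²/12 = 2.3691 kg·m²; I = I_cm + md² = 2.3691 + 3.724 × 1.0760² = 6.6807 kg·m².
T = 2π√(6.6807/(3.724 × 1.602 × 1.0760)) = 6.410 s.

6.410 s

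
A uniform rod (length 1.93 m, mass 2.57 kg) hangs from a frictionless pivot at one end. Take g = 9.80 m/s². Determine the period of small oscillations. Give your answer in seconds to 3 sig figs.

For a physical pendulum T = 2π√(I/(mgd)), with d = 0.9650 m from pivot to centre of mass.
I_cm = mL²/12 = 2.57 × 1.93²/12 = 0.7977 kg·m²; I = I_cm + md² = 0.7977 + 2.57 × 0.9650² = 3.191 kg·m².
T = 2π√(3.191/(2.57 × 9.80 × 0.9650)) = 2.28 s.

2.28 s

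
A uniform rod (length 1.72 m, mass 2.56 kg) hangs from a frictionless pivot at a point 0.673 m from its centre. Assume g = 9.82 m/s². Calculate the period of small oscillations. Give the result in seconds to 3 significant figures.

2.04 s

For a physical pendulum T = 2π√(I/(mgd)), with d = 0.6730 m from pivot to centre of mass.
I_cm = mL²/12 = 2.56 × 1.72²/12 = 0.6311 kg·m²; I = I_cm + md² = 0.6311 + 2.56 × 0.6730² = 1.791 kg·m².
T = 2π√(1.791/(2.56 × 9.82 × 0.6730)) = 2.04 s.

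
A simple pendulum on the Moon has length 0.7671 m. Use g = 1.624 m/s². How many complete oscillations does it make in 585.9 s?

135

T = 2π√(L/g) = 2π√(0.7671/1.624) = 4.3183 s.
Number of complete oscillations = ⌊585.9/4.3183⌋ = ⌊135.68⌋ = 135.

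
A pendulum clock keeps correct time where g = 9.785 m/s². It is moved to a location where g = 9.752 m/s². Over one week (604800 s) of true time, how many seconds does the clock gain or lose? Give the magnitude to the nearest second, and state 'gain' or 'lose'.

lose 1021 s

The clock's period scales as T ∝ 1/√g, so T'/T = √(9.785/9.752) = 1.00169.
In 604800 s of true time the clock registers 604800/1.00169 = 603779.3 s, so it loses 1021 s.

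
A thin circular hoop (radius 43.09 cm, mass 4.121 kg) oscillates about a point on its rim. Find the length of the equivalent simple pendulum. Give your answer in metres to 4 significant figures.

The equivalent simple-pendulum length is L_eq = I/(md), where I is about the pivot and d = 0.43090 m.
I_cm = mR² = 0.76517 kg·m², so I = I_cm + md² = 0.76517 + 0.76517 = 1.5303 kg·m².
L_eq = 1.5303/(4.121 × 0.43090) = 0.8618 m.

0.8618 m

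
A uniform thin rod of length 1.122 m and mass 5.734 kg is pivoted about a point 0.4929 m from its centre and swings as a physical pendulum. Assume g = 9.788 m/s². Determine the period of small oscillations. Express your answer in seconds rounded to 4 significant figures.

1.687 s

For a physical pendulum T = 2π√(I/(mgd)), with d = 0.49290 m from pivot to centre of mass.
I_cm = mL²/12 = 5.734 × 1.122²/12 = 0.60154 kg·m²; I = I_cm + md² = 0.60154 + 5.734 × 0.49290² = 1.9946 kg·m².
T = 2π√(1.9946/(5.734 × 9.788 × 0.49290)) = 1.687 s.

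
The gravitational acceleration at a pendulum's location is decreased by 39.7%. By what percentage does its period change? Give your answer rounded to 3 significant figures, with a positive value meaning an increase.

28.8%

T ∝ 1/√g, so T'/T = 1/√(0.6030) = 1.288.
Percentage change in T = (1.288 − 1) × 100% = 28.8%.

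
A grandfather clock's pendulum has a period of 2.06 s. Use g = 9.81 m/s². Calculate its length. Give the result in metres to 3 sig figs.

From T = 2π√(L/g), L = gT²/(4π²) = 9.81 × 2.060²/(4π²) = 1.05 m.

1.05 m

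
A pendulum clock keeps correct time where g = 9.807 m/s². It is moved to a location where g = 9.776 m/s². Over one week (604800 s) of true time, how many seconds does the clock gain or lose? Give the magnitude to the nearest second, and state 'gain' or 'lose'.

The clock's period scales as T ∝ 1/√g, so T'/T = √(9.807/9.776) = 1.00158.
In 604800 s of true time the clock registers 604800/1.00158 = 603843.4 s, so it loses 957 s.

lose 957 s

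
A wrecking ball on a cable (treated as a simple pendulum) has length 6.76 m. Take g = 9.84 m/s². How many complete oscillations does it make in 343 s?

T = 2π√(L/g) = 2π√(6.76/9.84) = 5.208 s.
Number of complete oscillations = ⌊343/5.208⌋ = ⌊65.86⌋ = 65.

65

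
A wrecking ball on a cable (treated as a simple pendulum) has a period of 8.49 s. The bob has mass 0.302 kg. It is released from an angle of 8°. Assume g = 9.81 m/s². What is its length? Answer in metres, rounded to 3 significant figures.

From T = 2π√(L/g), L = gT²/(4π²) = 9.81 × 8.490²/(4π²) = 17.9 m.

17.9 m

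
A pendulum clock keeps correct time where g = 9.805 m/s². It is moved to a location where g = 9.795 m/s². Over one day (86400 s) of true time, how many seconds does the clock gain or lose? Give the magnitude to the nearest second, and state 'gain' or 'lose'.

lose 44 s

The clock's period scales as T ∝ 1/√g, so T'/T = √(9.805/9.795) = 1.00051.
In 86400 s of true time the clock registers 86400/1.00051 = 86355.9 s, so it loses 44 s.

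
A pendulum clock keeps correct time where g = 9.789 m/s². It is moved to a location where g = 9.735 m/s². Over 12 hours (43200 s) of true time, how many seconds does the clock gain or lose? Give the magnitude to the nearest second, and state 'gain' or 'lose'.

lose 119 s

The clock's period scales as T ∝ 1/√g, so T'/T = √(9.789/9.735) = 1.00277.
In 43200 s of true time the clock registers 43200/1.00277 = 43080.7 s, so it loses 119 s.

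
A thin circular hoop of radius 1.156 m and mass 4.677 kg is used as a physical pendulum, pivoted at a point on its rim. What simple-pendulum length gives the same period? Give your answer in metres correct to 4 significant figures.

2.312 m

The equivalent simple-pendulum length is L_eq = I/(md), where I is about the pivot and d = 1.1560 m.
I_cm = mR² = 6.2500 kg·m², so I = I_cm + md² = 6.2500 + 6.2500 = 12.500 kg·m².
L_eq = 12.500/(4.677 × 1.1560) = 2.312 m.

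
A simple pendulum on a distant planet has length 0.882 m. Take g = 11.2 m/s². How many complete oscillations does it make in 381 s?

216

T = 2π√(L/g) = 2π√(0.882/11.2) = 1.763 s.
Number of complete oscillations = ⌊381/1.763⌋ = ⌊216.1⌋ = 216.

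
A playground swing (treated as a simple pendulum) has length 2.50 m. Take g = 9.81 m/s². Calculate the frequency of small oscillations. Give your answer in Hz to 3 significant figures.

0.315 Hz

T = 2π√(L/g) = 2π√(2.50/9.81) = 3.172 s, so f = 1/T = 0.315 Hz.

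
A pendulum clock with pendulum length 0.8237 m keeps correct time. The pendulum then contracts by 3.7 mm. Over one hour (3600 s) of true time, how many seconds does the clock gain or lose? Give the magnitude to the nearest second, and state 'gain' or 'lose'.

gain 8 s

T ∝ √L, so T'/T = √(0.82000/0.8237) = 0.997752.
In 3600 s of true time the clock registers 3600/0.997752 = 3608.1 s, so it gains 8 s.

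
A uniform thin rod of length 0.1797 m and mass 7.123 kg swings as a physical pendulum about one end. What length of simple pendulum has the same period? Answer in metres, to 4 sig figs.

0.1198 m

The equivalent simple-pendulum length is L_eq = I/(md), where I is about the pivot and d = 0.089850 m.
I_cm = (1/12)mL² = 0.019168 kg·m², so I = I_cm + md² = 0.019168 + 0.057504 = 0.076672 kg·m².
L_eq = 0.076672/(7.123 × 0.089850) = 0.1198 m.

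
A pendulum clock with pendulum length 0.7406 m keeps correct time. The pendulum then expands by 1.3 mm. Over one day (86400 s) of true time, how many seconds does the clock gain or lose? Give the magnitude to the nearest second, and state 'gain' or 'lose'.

lose 76 s

T ∝ √L, so T'/T = √(0.74190/0.7406) = 1.00088.
In 86400 s of true time the clock registers 86400/1.00088 = 86324.3 s, so it loses 76 s.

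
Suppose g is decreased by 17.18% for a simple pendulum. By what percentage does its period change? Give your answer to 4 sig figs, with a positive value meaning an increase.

9.883%

T ∝ 1/√g, so T'/T = 1/√(0.82820) = 1.0988.
Percentage change in T = (1.0988 − 1) × 100% = 9.883%.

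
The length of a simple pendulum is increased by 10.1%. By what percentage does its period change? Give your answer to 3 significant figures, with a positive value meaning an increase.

4.93%

T ∝ √L, so T'/T = √(1.101) = 1.049.
Percentage change in T = (1.049 − 1) × 100% = 4.93%.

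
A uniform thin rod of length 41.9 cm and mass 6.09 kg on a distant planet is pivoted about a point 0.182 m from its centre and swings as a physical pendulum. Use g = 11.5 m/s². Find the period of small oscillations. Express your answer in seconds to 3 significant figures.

For a physical pendulum T = 2π√(I/(mgd)), with d = 0.1820 m from pivot to centre of mass.
I_cm = mL²/12 = 6.09 × 0.419²/12 = 0.08910 kg·m²; I = I_cm + md² = 0.08910 + 6.09 × 0.1820² = 0.2908 kg·m².
T = 2π√(0.2908/(6.09 × 11.5 × 0.1820)) = 0.949 s.

0.949 s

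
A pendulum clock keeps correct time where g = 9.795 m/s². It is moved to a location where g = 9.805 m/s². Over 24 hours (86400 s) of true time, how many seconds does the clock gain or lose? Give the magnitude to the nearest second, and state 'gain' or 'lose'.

gain 44 s

The clock's period scales as T ∝ 1/√g, so T'/T = √(9.795/9.805) = 0.999490.
In 86400 s of true time the clock registers 86400/0.999490 = 86444.1 s, so it gains 44 s.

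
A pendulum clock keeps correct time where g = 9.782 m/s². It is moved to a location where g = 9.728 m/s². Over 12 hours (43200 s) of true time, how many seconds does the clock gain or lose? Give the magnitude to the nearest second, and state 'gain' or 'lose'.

The clock's period scales as T ∝ 1/√g, so T'/T = √(9.782/9.728) = 1.00277.
In 43200 s of true time the clock registers 43200/1.00277 = 43080.6 s, so it loses 119 s.

lose 119 s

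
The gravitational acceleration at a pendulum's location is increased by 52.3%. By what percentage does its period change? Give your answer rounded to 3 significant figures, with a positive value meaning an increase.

-19.0%

T ∝ 1/√g, so T'/T = 1/√(1.523) = 0.8103.
Percentage change in T = (0.8103 − 1) × 100% = -19.0%.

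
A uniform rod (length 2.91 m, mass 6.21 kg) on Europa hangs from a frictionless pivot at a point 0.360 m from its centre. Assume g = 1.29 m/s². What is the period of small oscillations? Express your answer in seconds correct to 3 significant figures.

For a physical pendulum T = 2π√(I/(mgd)), with d = 0.3600 m from pivot to centre of mass.
I_cm = mL²/12 = 6.21 × 2.91²/12 = 4.382 kg·m²; I = I_cm + md² = 4.382 + 6.21 × 0.3600² = 5.187 kg·m².
T = 2π√(5.187/(6.21 × 1.29 × 0.3600)) = 8.43 s.

8.43 s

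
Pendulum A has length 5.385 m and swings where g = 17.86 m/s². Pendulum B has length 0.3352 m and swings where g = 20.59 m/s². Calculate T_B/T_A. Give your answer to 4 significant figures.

0.2324

T = 2π√(L/g), so T_B/T_A = √((L_B/g_B)/(L_A/g_A)) = √((0.3352/20.59)/(5.385/17.86)) = 0.2324.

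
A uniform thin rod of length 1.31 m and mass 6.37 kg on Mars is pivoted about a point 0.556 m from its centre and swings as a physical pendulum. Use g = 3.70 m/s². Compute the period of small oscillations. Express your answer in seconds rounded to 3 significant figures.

2.95 s

For a physical pendulum T = 2π√(I/(mgd)), with d = 0.5560 m from pivot to centre of mass.
I_cm = mL²/12 = 6.37 × 1.31²/12 = 0.9110 kg·m²; I = I_cm + md² = 0.9110 + 6.37 × 0.5560² = 2.880 kg·m².
T = 2π√(2.880/(6.37 × 3.70 × 0.5560)) = 2.95 s.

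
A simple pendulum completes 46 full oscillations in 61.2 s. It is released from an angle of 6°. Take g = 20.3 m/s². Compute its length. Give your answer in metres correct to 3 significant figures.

T = 61.2/46 = 1.330 s.
From T = 2π√(L/g), L = gT²/(4π²) = 20.3 × 1.330²/(4π²) = 0.910 m.

0.910 m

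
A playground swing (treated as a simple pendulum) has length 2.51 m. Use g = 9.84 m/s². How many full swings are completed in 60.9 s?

19

T = 2π√(L/g) = 2π√(2.51/9.84) = 3.173 s.
Number of complete oscillations = ⌊60.9/3.173⌋ = ⌊19.19⌋ = 19.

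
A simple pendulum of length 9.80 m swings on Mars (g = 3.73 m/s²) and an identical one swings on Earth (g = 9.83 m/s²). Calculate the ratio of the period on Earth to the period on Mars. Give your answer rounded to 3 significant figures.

T ∝ 1/√g, so T₂/T₁ = √(g₁/g₂) = √(3.73/9.83) = 0.616.

0.616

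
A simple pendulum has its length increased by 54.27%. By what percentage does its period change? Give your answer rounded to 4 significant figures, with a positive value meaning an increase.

T ∝ √L, so T'/T = √(1.5427) = 1.2421.
Percentage change in T = (1.2421 − 1) × 100% = 24.21%.

24.21%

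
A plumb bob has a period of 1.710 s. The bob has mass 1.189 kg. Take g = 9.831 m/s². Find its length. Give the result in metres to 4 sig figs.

From T = 2π√(L/g), L = gT²/(4π²) = 9.831 × 1.7100²/(4π²) = 0.7282 m.

0.7282 m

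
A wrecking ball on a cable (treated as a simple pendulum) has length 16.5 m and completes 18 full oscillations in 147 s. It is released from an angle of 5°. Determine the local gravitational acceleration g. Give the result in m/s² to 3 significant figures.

T = 147/18 = 8.167 s.
From T = 2π√(L/g), g = 4π²L/T² = 4π² × 16.5/8.167² = 9.77 m/s².

9.77 m/s²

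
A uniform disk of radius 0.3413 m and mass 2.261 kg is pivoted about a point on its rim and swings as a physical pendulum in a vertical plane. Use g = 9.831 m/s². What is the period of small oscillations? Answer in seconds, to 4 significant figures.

I_cm = ½mr² = 0.13169 kg·m². The pivot is at distance d = 0.3413 m from the centre of mass.
By the parallel-axis theorem, I = I_cm + md² = 0.13169 + 0.26337 = 0.39506 kg·m².
T = 2π√(I/(mgd)) = 2π√(0.39506/(2.261 × 9.831 × 0.3413)) = 1.434 s.

1.434 s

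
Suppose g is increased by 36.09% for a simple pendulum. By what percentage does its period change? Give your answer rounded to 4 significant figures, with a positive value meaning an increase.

T ∝ 1/√g, so T'/T = 1/√(1.3609) = 0.85721.
Percentage change in T = (0.85721 − 1) × 100% = -14.28%.

-14.28%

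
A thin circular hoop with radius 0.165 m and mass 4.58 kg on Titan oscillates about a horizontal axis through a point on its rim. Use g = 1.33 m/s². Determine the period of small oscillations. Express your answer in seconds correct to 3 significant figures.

I_cm = mr² = 0.1247 kg·m². The pivot is at distance d = 0.165 m from the centre of mass.
By the parallel-axis theorem, I = I_cm + md² = 0.1247 + 0.1247 = 0.2494 kg·m².
T = 2π√(I/(mgd)) = 2π√(0.2494/(4.58 × 1.33 × 0.165)) = 3.13 s.

3.13 s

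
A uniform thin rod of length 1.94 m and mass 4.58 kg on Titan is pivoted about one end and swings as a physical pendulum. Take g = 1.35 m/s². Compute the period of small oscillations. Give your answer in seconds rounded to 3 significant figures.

For a physical pendulum T = 2π√(I/(mgd)), with d = 0.9700 m from pivot to centre of mass.
I_cm = mL²/12 = 4.58 × 1.94²/12 = 1.436 kg·m²; I = I_cm + md² = 1.436 + 4.58 × 0.9700² = 5.746 kg·m².
T = 2π√(5.746/(4.58 × 1.35 × 0.9700)) = 6.15 s.

6.15 s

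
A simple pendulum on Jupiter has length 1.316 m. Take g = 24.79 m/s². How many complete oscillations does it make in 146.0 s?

100

T = 2π√(L/g) = 2π√(1.316/24.79) = 1.4477 s.
Number of complete oscillations = ⌊146.0/1.4477⌋ = ⌊100.85⌋ = 100.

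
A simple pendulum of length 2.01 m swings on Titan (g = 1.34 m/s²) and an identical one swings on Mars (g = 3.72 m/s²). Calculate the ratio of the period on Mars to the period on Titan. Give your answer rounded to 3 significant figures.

T ∝ 1/√g, so T₂/T₁ = √(g₁/g₂) = √(1.34/3.72) = 0.600.

0.600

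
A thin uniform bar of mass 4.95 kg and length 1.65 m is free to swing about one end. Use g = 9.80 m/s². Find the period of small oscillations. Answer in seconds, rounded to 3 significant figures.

For a physical pendulum T = 2π√(I/(mgd)), with d = 0.8250 m from pivot to centre of mass.
I_cm = mL²/12 = 4.95 × 1.65²/12 = 1.123 kg·m²; I = I_cm + md² = 1.123 + 4.95 × 0.8250² = 4.492 kg·m².
T = 2π√(4.492/(4.95 × 9.80 × 0.8250)) = 2.11 s.

2.11 s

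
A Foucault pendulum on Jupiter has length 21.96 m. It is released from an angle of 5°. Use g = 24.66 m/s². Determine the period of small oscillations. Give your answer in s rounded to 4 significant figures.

5.929 s

T = 2π√(L/g) = 2π√(21.96/24.66) = 2π × 0.94367 = 5.929 s.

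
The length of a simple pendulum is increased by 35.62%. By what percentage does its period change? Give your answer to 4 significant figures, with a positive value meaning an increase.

16.46%

T ∝ √L, so T'/T = √(1.3562) = 1.1646.
Percentage change in T = (1.1646 − 1) × 100% = 16.46%.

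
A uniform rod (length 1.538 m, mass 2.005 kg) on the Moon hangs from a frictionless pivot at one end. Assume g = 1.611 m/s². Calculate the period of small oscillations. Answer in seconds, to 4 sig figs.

For a physical pendulum T = 2π√(I/(mgd)), with d = 0.76900 m from pivot to centre of mass.
I_cm = mL²/12 = 2.005 × 1.538²/12 = 0.39523 kg·m²; I = I_cm + md² = 0.39523 + 2.005 × 0.76900² = 1.5809 kg·m².
T = 2π√(1.5809/(2.005 × 1.611 × 0.76900)) = 5.013 s.

5.013 s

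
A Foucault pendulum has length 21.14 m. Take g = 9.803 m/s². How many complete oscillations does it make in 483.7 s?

T = 2π√(L/g) = 2π√(21.14/9.803) = 9.2268 s.
Number of complete oscillations = ⌊483.7/9.2268⌋ = ⌊52.423⌋ = 52.

52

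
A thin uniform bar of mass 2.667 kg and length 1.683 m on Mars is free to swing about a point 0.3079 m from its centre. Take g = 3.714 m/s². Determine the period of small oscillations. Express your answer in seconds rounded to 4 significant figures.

3.380 s

For a physical pendulum T = 2π√(I/(mgd)), with d = 0.30790 m from pivot to centre of mass.
I_cm = mL²/12 = 2.667 × 1.683²/12 = 0.62952 kg·m²; I = I_cm + md² = 0.62952 + 2.667 × 0.30790² = 0.88236 kg·m².
T = 2π√(0.88236/(2.667 × 3.714 × 0.30790)) = 3.380 s.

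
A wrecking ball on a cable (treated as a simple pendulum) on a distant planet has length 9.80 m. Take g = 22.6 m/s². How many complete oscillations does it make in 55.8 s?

13

T = 2π√(L/g) = 2π√(9.80/22.6) = 4.138 s.
Number of complete oscillations = ⌊55.8/4.138⌋ = ⌊13.49⌋ = 13.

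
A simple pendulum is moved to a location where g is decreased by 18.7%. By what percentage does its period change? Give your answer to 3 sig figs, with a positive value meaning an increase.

10.9%

T ∝ 1/√g, so T'/T = 1/√(0.8130) = 1.109.
Percentage change in T = (1.109 − 1) × 100% = 10.9%.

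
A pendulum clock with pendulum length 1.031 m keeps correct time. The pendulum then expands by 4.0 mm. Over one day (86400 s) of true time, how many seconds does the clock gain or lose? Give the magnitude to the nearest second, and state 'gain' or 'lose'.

T ∝ √L, so T'/T = √(1.03500/1.031) = 1.00194.
In 86400 s of true time the clock registers 86400/1.00194 = 86232.9 s, so it loses 167 s.

lose 167 s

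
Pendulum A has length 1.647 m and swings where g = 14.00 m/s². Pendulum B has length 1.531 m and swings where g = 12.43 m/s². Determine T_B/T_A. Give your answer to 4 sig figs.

1.023

T = 2π√(L/g), so T_B/T_A = √((L_B/g_B)/(L_A/g_A)) = √((1.531/12.43)/(1.647/14.00)) = 1.023.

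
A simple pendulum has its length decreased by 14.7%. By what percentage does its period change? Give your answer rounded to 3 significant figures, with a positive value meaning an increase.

-7.64%

T ∝ √L, so T'/T = √(0.8530) = 0.9236.
Percentage change in T = (0.9236 − 1) × 100% = -7.64%.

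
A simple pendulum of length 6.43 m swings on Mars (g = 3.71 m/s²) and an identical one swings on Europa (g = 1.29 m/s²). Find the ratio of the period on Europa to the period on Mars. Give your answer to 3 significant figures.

T ∝ 1/√g, so T₂/T₁ = √(g₁/g₂) = √(3.71/1.29) = 1.70.

1.70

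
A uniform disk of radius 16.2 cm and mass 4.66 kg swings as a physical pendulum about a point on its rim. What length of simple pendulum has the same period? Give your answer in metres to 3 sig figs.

0.243 m

The equivalent simple-pendulum length is L_eq = I/(md), where I is about the pivot and d = 0.1620 m.
I_cm = ½mR² = 0.06115 kg·m², so I = I_cm + md² = 0.06115 + 0.1223 = 0.1834 kg·m².
L_eq = 0.1834/(4.66 × 0.1620) = 0.243 m.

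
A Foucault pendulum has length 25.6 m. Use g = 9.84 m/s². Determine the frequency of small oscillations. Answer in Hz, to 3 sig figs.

0.0987 Hz

T = 2π√(L/g) = 2π√(25.6/9.84) = 10.13 s, so f = 1/T = 0.0987 Hz.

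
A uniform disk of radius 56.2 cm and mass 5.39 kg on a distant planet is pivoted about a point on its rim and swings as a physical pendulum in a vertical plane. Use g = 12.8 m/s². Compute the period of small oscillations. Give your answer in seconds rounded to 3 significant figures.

1.61 s

I_cm = ½mr² = 0.8512 kg·m². The pivot is at distance d = 0.562 m from the centre of mass.
By the parallel-axis theorem, I = I_cm + md² = 0.8512 + 1.702 = 2.554 kg·m².
T = 2π√(I/(mgd)) = 2π√(2.554/(5.39 × 12.8 × 0.562)) = 1.61 s.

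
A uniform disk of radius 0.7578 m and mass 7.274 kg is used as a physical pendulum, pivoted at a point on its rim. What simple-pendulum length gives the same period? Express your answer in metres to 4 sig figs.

The equivalent simple-pendulum length is L_eq = I/(md), where I is about the pivot and d = 0.75780 m.
I_cm = ½mR² = 2.0886 kg·m², so I = I_cm + md² = 2.0886 + 4.1772 = 6.2658 kg·m².
L_eq = 6.2658/(7.274 × 0.75780) = 1.137 m.

1.137 m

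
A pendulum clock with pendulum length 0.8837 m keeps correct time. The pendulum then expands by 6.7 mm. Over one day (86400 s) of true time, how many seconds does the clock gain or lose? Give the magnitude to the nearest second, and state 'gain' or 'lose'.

lose 326 s

T ∝ √L, so T'/T = √(0.89040/0.8837) = 1.00378.
In 86400 s of true time the clock registers 86400/1.00378 = 86074.3 s, so it loses 326 s.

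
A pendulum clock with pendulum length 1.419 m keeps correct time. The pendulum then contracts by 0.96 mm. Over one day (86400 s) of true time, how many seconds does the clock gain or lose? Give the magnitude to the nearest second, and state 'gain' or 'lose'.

T ∝ √L, so T'/T = √(1.41804/1.419) = 0.999662.
In 86400 s of true time the clock registers 86400/0.999662 = 86429.2 s, so it gains 29 s.

gain 29 s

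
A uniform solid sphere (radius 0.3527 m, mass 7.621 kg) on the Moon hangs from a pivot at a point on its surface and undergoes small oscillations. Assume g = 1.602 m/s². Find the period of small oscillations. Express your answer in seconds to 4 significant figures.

I_cm = (2/5)mr² = 0.37921 kg·m². The pivot is at distance d = 0.3527 m from the centre of mass.
By the parallel-axis theorem, I = I_cm + md² = 0.37921 + 0.94803 = 1.3272 kg·m².
T = 2π√(I/(mgd)) = 2π√(1.3272/(7.621 × 1.602 × 0.3527)) = 3.488 s.

3.488 s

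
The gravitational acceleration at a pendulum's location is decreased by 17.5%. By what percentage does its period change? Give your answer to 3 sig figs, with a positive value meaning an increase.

10.1%

T ∝ 1/√g, so T'/T = 1/√(0.8250) = 1.101.
Percentage change in T = (1.101 − 1) × 100% = 10.1%.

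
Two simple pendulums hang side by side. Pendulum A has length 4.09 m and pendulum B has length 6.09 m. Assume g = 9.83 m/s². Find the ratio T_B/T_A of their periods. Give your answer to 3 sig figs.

T ∝ √L, so T_B/T_A = √(L_B/L_A) = √(6.09/4.09) = 1.22.

1.22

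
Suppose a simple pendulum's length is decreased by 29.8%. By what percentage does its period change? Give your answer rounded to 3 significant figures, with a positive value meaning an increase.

T ∝ √L, so T'/T = √(0.7020) = 0.8379.
Percentage change in T = (0.8379 − 1) × 100% = -16.2%.

-16.2%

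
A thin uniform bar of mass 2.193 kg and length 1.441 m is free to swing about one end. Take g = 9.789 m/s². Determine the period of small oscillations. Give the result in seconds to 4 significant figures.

For a physical pendulum T = 2π√(I/(mgd)), with d = 0.72050 m from pivot to centre of mass.
I_cm = mL²/12 = 2.193 × 1.441²/12 = 0.37948 kg·m²; I = I_cm + md² = 0.37948 + 2.193 × 0.72050² = 1.5179 kg·m².
T = 2π√(1.5179/(2.193 × 9.789 × 0.72050)) = 1.968 s.

1.968 s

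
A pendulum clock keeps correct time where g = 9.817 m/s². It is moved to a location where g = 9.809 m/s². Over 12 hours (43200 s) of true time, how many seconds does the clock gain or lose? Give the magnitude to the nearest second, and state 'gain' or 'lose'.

lose 18 s

The clock's period scales as T ∝ 1/√g, so T'/T = √(9.817/9.809) = 1.00041.
In 43200 s of true time the clock registers 43200/1.00041 = 43182.4 s, so it loses 18 s.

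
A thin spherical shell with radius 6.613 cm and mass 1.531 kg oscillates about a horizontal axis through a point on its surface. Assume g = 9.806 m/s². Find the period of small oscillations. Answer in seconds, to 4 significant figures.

I_cm = (2/3)mr² = 0.0044636 kg·m². The pivot is at distance d = 0.06613 m from the centre of mass.
By the parallel-axis theorem, I = I_cm + md² = 0.0044636 + 0.0066953 = 0.011159 kg·m².
T = 2π√(I/(mgd)) = 2π√(0.011159/(1.531 × 9.806 × 0.06613)) = 0.6661 s.

0.6661 s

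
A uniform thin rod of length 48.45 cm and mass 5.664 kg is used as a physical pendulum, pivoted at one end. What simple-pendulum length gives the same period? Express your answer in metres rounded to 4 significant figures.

0.3230 m

The equivalent simple-pendulum length is L_eq = I/(md), where I is about the pivot and d = 0.24225 m.
I_cm = (1/12)mL² = 0.11080 kg·m², so I = I_cm + md² = 0.11080 + 0.33239 = 0.44319 kg·m².
L_eq = 0.44319/(5.664 × 0.24225) = 0.3230 m.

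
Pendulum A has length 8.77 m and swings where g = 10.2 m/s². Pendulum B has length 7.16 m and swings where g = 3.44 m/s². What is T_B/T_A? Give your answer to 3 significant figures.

1.56

T = 2π√(L/g), so T_B/T_A = √((L_B/g_B)/(L_A/g_A)) = √((7.16/3.44)/(8.77/10.2)) = 1.56.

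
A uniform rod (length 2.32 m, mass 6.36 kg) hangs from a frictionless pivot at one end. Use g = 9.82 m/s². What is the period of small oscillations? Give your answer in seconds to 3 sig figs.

For a physical pendulum T = 2π√(I/(mgd)), with d = 1.160 m from pivot to centre of mass.
I_cm = mL²/12 = 6.36 × 2.32²/12 = 2.853 kg·m²; I = I_cm + md² = 2.853 + 6.36 × 1.160² = 11.41 kg·m².
T = 2π√(11.41/(6.36 × 9.82 × 1.160)) = 2.49 s.

2.49 s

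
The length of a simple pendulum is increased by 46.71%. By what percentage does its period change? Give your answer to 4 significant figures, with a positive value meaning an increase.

T ∝ √L, so T'/T = √(1.4671) = 1.2112.
Percentage change in T = (1.2112 − 1) × 100% = 21.12%.

21.12%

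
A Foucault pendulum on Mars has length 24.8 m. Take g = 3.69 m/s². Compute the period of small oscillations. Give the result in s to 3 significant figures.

16.3 s

T = 2π√(L/g) = 2π√(24.8/3.69) = 2π × 2.592 = 16.3 s.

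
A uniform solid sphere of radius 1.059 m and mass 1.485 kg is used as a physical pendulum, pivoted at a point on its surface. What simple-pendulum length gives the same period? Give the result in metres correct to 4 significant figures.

1.483 m

The equivalent simple-pendulum length is L_eq = I/(md), where I is about the pivot and d = 1.0590 m.
I_cm = (2/5)mR² = 0.66616 kg·m², so I = I_cm + md² = 0.66616 + 1.6654 = 2.3316 kg·m².
L_eq = 2.3316/(1.485 × 1.0590) = 1.483 m.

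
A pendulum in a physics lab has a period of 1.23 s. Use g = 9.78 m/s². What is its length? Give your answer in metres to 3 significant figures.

0.375 m

From T = 2π√(L/g), L = gT²/(4π²) = 9.78 × 1.230²/(4π²) = 0.375 m.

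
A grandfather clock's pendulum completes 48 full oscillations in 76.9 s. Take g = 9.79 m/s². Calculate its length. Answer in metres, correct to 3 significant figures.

T = 76.9/48 = 1.602 s.
From T = 2π√(L/g), L = gT²/(4π²) = 9.79 × 1.602²/(4π²) = 0.636 m.

0.636 m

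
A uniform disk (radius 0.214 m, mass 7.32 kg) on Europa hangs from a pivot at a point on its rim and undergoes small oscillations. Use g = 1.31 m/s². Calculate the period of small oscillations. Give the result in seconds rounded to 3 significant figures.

I_cm = ½mr² = 0.1676 kg·m². The pivot is at distance d = 0.214 m from the centre of mass.
By the parallel-axis theorem, I = I_cm + md² = 0.1676 + 0.3352 = 0.5028 kg·m².
T = 2π√(I/(mgd)) = 2π√(0.5028/(7.32 × 1.31 × 0.214)) = 3.11 s.

3.11 s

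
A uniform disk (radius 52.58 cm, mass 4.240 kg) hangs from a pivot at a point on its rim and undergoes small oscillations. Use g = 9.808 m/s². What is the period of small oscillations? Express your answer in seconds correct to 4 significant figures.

1.782 s

I_cm = ½mr² = 0.58611 kg·m². The pivot is at distance d = 0.5258 m from the centre of mass.
By the parallel-axis theorem, I = I_cm + md² = 0.58611 + 1.1722 = 1.7583 kg·m².
T = 2π√(I/(mgd)) = 2π√(1.7583/(4.240 × 9.808 × 0.5258)) = 1.782 s.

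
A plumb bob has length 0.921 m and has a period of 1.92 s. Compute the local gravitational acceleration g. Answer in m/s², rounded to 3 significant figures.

From T = 2π√(L/g), g = 4π²L/T² = 4π² × 0.921/1.920² = 9.86 m/s².

9.86 m/s²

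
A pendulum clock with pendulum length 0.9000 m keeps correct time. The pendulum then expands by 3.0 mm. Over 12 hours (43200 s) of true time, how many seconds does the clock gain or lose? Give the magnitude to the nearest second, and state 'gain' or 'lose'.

lose 72 s

T ∝ √L, so T'/T = √(0.90300/0.9000) = 1.00167.
In 43200 s of true time the clock registers 43200/1.00167 = 43128.2 s, so it loses 72 s.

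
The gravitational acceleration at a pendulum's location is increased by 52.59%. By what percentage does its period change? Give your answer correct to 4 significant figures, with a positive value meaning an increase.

-19.05%

T ∝ 1/√g, so T'/T = 1/√(1.5259) = 0.80954.
Percentage change in T = (0.80954 − 1) × 100% = -19.05%.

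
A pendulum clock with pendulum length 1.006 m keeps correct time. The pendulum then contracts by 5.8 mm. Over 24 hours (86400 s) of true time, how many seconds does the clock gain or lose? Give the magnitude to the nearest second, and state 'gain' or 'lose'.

gain 250 s

T ∝ √L, so T'/T = √(1.00020/1.006) = 0.997113.
In 86400 s of true time the clock registers 86400/0.997113 = 86650.1 s, so it gains 250 s.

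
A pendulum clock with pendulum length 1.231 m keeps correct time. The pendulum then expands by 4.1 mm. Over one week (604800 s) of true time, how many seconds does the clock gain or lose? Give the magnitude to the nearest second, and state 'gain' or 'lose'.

T ∝ √L, so T'/T = √(1.23510/1.231) = 1.00166.
In 604800 s of true time the clock registers 604800/1.00166 = 603795.3 s, so it loses 1005 s.

lose 1005 s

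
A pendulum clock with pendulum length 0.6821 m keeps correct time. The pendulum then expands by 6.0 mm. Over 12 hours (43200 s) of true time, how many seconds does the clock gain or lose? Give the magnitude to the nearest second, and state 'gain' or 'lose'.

T ∝ √L, so T'/T = √(0.68810/0.6821) = 1.00439.
In 43200 s of true time the clock registers 43200/1.00439 = 43011.2 s, so it loses 189 s.

lose 189 s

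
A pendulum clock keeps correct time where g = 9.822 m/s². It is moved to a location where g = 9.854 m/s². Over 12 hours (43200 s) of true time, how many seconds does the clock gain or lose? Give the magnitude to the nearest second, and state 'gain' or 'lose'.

gain 70 s

The clock's period scales as T ∝ 1/√g, so T'/T = √(9.822/9.854) = 0.998375.
In 43200 s of true time the clock registers 43200/0.998375 = 43270.3 s, so it gains 70 s.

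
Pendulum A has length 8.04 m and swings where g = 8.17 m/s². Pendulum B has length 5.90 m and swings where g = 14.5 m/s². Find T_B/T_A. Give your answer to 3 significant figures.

T = 2π√(L/g), so T_B/T_A = √((L_B/g_B)/(L_A/g_A)) = √((5.90/14.5)/(8.04/8.17)) = 0.643.

0.643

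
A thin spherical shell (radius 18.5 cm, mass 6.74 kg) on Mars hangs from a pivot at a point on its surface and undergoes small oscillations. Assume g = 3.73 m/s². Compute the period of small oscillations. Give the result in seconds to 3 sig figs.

1.81 s

I_cm = (2/3)mr² = 0.1538 kg·m². The pivot is at distance d = 0.185 m from the centre of mass.
By the parallel-axis theorem, I = I_cm + md² = 0.1538 + 0.2307 = 0.3845 kg·m².
T = 2π√(I/(mgd)) = 2π√(0.3845/(6.74 × 3.73 × 0.185)) = 1.81 s.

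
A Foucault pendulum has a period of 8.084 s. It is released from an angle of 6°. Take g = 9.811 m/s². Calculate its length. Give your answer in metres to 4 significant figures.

16.24 m

From T = 2π√(L/g), L = gT²/(4π²) = 9.811 × 8.0840²/(4π²) = 16.24 m.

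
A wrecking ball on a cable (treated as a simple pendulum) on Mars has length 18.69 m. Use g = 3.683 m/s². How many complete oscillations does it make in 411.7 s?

29

T = 2π√(L/g) = 2π√(18.69/3.683) = 14.154 s.
Number of complete oscillations = ⌊411.7/14.154⌋ = ⌊29.087⌋ = 29.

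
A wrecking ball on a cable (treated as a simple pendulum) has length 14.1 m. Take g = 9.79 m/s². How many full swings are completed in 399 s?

52

T = 2π√(L/g) = 2π√(14.1/9.79) = 7.540 s.
Number of complete oscillations = ⌊399/7.540⌋ = ⌊52.91⌋ = 52.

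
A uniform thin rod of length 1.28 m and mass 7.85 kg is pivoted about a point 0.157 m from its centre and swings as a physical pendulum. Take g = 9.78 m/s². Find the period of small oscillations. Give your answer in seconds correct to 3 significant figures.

2.04 s

For a physical pendulum T = 2π√(I/(mgd)), with d = 0.1570 m from pivot to centre of mass.
I_cm = mL²/12 = 7.85 × 1.28²/12 = 1.072 kg·m²; I = I_cm + md² = 1.072 + 7.85 × 0.1570² = 1.265 kg·m².
T = 2π√(1.265/(7.85 × 9.78 × 0.1570)) = 2.04 s.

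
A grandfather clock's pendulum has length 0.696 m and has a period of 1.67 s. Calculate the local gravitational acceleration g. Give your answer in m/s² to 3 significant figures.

9.85 m/s²

From T = 2π√(L/g), g = 4π²L/T² = 4π² × 0.696/1.670² = 9.85 m/s².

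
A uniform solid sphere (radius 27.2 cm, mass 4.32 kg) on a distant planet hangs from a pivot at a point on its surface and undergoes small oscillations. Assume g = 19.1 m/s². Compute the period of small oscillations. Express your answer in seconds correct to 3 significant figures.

I_cm = (2/5)mr² = 0.1278 kg·m². The pivot is at distance d = 0.272 m from the centre of mass.
By the parallel-axis theorem, I = I_cm + md² = 0.1278 + 0.3196 = 0.4475 kg·m².
T = 2π√(I/(mgd)) = 2π√(0.4475/(4.32 × 19.1 × 0.272)) = 0.887 s.

0.887 s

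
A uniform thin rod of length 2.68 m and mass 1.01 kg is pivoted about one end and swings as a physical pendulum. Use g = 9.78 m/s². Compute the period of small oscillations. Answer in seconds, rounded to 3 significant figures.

2.69 s

For a physical pendulum T = 2π√(I/(mgd)), with d = 1.340 m from pivot to centre of mass.
I_cm = mL²/12 = 1.01 × 2.68²/12 = 0.6045 kg·m²; I = I_cm + md² = 0.6045 + 1.01 × 1.340² = 2.418 kg·m².
T = 2π√(2.418/(1.01 × 9.78 × 1.340)) = 2.69 s.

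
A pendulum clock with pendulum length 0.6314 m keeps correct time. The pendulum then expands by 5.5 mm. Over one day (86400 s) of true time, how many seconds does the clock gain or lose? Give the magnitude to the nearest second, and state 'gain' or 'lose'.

lose 374 s

T ∝ √L, so T'/T = √(0.63690/0.6314) = 1.00435.
In 86400 s of true time the clock registers 86400/1.00435 = 86026.1 s, so it loses 374 s.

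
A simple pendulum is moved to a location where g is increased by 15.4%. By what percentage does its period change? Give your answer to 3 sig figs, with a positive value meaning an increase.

T ∝ 1/√g, so T'/T = 1/√(1.154) = 0.9309.
Percentage change in T = (0.9309 − 1) × 100% = -6.91%.

-6.91%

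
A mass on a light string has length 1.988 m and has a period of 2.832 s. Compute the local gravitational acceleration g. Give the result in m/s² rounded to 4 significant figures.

9.786 m/s²

From T = 2π√(L/g), g = 4π²L/T² = 4π² × 1.988/2.8320² = 9.786 m/s².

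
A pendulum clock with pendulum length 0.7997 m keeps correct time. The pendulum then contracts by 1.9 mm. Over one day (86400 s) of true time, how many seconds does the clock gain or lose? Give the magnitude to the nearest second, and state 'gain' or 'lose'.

gain 103 s

T ∝ √L, so T'/T = √(0.79780/0.7997) = 0.998811.
In 86400 s of true time the clock registers 86400/0.998811 = 86502.8 s, so it gains 103 s.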